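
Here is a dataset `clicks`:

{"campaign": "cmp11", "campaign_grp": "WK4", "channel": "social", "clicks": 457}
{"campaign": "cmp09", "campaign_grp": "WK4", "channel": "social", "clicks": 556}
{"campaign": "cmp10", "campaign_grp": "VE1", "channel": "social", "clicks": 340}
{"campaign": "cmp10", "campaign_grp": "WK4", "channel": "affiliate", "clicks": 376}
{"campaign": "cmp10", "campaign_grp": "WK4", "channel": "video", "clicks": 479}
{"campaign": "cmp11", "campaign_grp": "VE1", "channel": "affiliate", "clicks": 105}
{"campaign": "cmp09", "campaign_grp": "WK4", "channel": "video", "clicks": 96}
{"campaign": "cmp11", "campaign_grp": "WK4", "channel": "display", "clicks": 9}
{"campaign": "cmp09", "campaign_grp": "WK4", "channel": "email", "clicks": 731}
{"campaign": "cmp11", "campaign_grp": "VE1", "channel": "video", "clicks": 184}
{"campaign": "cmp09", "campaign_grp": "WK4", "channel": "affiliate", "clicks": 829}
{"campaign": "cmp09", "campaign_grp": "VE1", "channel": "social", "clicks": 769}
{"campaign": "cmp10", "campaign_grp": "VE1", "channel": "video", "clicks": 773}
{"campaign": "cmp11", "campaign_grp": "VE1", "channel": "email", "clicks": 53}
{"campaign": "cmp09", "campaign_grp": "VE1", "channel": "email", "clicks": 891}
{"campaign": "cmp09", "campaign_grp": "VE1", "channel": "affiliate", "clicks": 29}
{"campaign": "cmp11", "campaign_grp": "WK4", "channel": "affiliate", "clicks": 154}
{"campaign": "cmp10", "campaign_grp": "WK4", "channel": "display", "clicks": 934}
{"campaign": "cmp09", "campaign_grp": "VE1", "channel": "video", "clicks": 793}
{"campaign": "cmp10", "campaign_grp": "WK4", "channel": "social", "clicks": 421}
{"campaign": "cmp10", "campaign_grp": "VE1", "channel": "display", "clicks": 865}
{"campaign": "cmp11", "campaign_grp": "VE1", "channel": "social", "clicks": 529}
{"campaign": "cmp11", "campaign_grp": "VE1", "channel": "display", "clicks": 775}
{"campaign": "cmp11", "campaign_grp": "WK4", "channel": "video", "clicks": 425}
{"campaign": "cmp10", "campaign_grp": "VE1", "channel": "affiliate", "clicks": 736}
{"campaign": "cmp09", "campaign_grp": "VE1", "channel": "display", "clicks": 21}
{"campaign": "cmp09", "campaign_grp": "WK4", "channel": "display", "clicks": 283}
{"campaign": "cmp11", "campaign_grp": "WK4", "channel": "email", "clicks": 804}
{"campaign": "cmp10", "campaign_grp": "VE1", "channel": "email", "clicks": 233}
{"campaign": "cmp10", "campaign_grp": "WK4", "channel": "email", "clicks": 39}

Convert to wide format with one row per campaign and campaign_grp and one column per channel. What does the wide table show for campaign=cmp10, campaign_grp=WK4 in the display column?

934

Wide layout: rows indexed by campaign and campaign_grp, columns are the 5 distinct channel values (social, affiliate, video, display, email).
Cell (campaign=cmp10, campaign_grp=WK4, channel=display) draws from the long row where campaign=cmp10, campaign_grp=WK4 and channel=display, which has clicks=934.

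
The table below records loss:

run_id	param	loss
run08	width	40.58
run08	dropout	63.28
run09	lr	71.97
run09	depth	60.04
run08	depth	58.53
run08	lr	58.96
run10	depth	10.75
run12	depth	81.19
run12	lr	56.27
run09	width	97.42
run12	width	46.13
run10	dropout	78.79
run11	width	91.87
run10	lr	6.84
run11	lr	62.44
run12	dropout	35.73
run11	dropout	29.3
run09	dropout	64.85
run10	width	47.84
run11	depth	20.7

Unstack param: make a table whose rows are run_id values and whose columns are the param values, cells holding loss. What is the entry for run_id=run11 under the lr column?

Wide layout: rows indexed by run_id, columns are the 4 distinct param values (width, dropout, lr, depth).
Cell (run_id=run11, param=lr) draws from the long row where run_id=run11 and param=lr, which has loss=62.44.

62.44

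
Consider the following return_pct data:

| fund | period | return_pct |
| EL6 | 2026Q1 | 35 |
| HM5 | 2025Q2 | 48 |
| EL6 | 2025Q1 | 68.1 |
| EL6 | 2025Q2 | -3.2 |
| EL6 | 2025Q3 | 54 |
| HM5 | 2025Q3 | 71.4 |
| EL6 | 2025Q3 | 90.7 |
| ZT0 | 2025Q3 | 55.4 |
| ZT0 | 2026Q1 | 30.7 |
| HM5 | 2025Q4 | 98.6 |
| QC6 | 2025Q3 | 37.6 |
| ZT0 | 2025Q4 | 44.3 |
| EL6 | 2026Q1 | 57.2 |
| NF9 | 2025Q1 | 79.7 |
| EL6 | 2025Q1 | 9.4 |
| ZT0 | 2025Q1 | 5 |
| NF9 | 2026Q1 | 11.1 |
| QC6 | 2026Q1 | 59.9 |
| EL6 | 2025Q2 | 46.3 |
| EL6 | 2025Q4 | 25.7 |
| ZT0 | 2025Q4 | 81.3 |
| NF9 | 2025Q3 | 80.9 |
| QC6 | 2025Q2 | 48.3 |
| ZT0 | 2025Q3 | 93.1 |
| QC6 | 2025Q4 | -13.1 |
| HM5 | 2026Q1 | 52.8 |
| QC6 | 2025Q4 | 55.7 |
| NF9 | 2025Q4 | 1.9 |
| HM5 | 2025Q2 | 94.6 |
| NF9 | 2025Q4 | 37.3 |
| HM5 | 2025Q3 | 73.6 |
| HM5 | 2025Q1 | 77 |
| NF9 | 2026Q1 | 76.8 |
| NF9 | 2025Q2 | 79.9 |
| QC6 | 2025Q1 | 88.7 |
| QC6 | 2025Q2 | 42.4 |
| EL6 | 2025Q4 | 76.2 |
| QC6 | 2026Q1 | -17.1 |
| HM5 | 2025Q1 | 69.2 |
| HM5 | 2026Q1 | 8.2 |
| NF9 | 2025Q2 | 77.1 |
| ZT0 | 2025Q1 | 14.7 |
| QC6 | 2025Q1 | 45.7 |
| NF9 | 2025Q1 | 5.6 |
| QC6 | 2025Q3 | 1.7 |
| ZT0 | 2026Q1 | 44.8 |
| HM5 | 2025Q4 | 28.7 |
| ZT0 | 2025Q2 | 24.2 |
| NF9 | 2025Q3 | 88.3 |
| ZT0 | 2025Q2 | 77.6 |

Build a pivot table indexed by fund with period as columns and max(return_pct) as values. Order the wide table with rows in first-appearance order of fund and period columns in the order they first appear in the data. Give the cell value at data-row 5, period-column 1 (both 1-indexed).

With rows in first-appearance order of fund, row 5 is fund=NF9. period columns in first-appearance order: 2026Q1, 2025Q2, 2025Q1, 2025Q3, 2025Q4; column 1 is 2026Q1.
Long rows with fund=NF9, period=2026Q1: max(11.1, 76.8) = 76.8.

76.8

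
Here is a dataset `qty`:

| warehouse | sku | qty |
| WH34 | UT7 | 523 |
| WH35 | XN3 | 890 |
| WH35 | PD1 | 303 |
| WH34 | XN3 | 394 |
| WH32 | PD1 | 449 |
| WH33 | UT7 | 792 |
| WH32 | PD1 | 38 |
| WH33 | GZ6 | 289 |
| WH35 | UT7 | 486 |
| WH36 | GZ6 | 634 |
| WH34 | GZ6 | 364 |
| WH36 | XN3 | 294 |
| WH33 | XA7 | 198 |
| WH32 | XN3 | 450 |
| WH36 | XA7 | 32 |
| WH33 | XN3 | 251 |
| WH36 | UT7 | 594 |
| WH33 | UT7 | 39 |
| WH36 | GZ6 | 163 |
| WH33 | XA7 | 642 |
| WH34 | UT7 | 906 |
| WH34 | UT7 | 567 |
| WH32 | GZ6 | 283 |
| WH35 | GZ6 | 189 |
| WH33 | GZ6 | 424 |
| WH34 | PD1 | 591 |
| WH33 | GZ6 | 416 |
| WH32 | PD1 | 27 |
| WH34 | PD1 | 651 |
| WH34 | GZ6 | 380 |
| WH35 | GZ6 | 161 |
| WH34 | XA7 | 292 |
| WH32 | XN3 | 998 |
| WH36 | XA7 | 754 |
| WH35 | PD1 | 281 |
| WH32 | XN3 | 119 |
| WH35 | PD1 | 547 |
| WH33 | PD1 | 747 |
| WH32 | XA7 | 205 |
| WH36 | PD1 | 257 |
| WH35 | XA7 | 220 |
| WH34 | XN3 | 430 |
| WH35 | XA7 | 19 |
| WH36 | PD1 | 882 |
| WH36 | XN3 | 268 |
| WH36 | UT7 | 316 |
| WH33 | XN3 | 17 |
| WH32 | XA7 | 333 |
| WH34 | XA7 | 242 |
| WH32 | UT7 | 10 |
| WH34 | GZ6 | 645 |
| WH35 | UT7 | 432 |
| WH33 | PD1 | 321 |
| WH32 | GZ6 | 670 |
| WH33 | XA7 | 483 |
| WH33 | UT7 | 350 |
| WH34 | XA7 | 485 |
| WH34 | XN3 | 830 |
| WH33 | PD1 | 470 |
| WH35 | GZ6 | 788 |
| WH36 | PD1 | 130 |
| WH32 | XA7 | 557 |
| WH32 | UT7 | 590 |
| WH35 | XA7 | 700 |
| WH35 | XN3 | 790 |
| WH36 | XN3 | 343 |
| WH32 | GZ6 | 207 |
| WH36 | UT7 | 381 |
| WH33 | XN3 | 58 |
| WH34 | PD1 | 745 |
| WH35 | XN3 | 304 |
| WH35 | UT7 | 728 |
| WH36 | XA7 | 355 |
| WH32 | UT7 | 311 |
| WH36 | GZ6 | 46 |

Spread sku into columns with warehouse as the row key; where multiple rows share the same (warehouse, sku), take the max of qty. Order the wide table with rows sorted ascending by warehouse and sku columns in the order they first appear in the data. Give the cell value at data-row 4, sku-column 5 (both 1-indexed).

700

With rows sorted ascending by warehouse, row 4 is warehouse=WH35. sku columns in first-appearance order: UT7, XN3, PD1, GZ6, XA7; column 5 is XA7.
Long rows with warehouse=WH35, sku=XA7: max(220, 19, 700) = 700.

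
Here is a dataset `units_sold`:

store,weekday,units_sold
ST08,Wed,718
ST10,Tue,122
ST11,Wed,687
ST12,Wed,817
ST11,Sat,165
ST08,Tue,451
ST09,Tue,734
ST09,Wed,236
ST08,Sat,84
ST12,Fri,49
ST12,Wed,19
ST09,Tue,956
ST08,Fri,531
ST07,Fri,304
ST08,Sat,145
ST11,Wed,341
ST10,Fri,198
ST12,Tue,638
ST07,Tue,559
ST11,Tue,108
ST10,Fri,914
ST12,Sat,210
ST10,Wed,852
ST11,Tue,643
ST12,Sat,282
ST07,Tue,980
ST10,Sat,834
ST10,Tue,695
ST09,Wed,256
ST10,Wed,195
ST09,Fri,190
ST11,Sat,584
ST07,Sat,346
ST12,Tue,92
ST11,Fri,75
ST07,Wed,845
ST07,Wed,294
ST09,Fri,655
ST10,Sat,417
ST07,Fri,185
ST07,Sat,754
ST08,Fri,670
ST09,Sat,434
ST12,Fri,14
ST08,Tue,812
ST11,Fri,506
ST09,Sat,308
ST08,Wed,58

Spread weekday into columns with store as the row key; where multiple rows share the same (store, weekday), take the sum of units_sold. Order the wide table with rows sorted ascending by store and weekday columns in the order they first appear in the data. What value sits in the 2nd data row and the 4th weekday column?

With rows sorted ascending by store, row 2 is store=ST08. weekday columns in first-appearance order: Wed, Tue, Sat, Fri; column 4 is Fri.
Long rows with store=ST08, weekday=Fri: 531 + 670 = 1201.

1201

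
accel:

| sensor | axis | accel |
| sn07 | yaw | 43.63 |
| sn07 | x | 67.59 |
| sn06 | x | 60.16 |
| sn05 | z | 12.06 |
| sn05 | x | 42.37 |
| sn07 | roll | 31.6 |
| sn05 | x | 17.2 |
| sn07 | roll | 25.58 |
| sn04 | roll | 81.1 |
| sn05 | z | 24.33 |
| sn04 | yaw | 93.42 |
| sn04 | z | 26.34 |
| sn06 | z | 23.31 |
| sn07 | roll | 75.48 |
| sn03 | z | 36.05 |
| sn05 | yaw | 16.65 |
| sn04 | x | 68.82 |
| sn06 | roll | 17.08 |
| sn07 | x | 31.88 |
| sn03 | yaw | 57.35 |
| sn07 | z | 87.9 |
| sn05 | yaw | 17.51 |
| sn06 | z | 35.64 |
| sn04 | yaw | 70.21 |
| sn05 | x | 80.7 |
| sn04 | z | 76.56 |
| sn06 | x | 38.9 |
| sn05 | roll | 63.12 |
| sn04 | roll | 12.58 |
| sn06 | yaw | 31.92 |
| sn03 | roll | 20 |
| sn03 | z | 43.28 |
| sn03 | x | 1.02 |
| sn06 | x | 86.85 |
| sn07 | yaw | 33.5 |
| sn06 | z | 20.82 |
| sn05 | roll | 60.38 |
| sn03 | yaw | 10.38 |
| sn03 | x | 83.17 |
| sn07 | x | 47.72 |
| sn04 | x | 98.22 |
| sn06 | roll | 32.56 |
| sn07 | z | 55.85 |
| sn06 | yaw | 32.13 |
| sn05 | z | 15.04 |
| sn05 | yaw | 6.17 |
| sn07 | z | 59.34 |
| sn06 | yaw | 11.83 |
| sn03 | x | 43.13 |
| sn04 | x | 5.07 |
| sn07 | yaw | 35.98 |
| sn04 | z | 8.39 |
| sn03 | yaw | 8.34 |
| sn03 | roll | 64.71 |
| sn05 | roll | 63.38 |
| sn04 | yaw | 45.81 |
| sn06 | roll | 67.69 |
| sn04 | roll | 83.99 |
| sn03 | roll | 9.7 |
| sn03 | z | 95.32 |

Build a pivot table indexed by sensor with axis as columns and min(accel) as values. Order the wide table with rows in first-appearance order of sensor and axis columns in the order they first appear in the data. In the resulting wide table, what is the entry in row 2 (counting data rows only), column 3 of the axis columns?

With rows in first-appearance order of sensor, row 2 is sensor=sn06. axis columns in first-appearance order: yaw, x, z, roll; column 3 is z.
Long rows with sensor=sn06, axis=z: min(23.31, 35.64, 20.82) = 20.82.

20.82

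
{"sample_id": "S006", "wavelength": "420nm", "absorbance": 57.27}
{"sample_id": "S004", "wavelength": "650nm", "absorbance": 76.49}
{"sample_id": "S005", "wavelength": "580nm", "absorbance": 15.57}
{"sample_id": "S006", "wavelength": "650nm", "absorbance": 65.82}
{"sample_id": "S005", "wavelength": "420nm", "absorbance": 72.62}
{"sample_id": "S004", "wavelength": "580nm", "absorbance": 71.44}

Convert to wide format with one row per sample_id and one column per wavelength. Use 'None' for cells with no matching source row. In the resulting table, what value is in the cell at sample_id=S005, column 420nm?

72.62

The long row with sample_id=S005, wavelength=420nm has absorbance=72.62.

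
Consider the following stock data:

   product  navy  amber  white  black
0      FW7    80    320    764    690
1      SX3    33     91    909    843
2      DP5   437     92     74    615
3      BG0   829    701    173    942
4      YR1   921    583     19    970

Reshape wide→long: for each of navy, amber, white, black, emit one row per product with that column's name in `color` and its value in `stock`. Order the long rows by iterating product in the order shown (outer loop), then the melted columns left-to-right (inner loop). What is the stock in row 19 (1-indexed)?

20 rows total (5 × 4). Row 19: index ⌊(19-1)/4⌋ = 4 into product → YR1; (19-1) mod 4 = 2 into the melted columns → white.
So row 19 is (YR1, white, 19); stock = 19.

19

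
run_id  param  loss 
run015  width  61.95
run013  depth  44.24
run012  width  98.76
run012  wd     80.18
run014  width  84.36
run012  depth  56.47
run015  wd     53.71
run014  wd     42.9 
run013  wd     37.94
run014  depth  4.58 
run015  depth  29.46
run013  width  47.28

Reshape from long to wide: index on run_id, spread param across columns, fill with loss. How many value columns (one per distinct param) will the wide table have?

3 distinct param values: depth, width, wd.

3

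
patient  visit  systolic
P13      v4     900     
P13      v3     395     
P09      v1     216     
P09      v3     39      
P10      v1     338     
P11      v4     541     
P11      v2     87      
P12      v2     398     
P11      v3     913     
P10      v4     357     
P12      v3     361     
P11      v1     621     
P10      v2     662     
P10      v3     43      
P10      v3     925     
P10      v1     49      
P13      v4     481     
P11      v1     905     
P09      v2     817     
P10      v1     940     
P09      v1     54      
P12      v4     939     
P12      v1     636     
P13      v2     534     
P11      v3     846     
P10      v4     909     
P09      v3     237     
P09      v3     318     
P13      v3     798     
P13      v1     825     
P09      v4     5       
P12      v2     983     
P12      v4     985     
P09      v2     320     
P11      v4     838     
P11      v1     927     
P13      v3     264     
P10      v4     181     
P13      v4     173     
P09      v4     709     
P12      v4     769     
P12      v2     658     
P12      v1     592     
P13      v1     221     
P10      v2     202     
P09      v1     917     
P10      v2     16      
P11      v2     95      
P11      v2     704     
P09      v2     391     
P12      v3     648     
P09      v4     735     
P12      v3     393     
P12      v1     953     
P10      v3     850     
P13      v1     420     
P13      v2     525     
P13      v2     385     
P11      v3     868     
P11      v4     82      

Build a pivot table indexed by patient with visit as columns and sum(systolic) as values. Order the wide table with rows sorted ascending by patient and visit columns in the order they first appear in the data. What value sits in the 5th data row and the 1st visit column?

1554

With rows sorted ascending by patient, row 5 is patient=P13. visit columns in first-appearance order: v4, v3, v1, v2; column 1 is v4.
Long rows with patient=P13, visit=v4: 900 + 481 + 173 = 1554.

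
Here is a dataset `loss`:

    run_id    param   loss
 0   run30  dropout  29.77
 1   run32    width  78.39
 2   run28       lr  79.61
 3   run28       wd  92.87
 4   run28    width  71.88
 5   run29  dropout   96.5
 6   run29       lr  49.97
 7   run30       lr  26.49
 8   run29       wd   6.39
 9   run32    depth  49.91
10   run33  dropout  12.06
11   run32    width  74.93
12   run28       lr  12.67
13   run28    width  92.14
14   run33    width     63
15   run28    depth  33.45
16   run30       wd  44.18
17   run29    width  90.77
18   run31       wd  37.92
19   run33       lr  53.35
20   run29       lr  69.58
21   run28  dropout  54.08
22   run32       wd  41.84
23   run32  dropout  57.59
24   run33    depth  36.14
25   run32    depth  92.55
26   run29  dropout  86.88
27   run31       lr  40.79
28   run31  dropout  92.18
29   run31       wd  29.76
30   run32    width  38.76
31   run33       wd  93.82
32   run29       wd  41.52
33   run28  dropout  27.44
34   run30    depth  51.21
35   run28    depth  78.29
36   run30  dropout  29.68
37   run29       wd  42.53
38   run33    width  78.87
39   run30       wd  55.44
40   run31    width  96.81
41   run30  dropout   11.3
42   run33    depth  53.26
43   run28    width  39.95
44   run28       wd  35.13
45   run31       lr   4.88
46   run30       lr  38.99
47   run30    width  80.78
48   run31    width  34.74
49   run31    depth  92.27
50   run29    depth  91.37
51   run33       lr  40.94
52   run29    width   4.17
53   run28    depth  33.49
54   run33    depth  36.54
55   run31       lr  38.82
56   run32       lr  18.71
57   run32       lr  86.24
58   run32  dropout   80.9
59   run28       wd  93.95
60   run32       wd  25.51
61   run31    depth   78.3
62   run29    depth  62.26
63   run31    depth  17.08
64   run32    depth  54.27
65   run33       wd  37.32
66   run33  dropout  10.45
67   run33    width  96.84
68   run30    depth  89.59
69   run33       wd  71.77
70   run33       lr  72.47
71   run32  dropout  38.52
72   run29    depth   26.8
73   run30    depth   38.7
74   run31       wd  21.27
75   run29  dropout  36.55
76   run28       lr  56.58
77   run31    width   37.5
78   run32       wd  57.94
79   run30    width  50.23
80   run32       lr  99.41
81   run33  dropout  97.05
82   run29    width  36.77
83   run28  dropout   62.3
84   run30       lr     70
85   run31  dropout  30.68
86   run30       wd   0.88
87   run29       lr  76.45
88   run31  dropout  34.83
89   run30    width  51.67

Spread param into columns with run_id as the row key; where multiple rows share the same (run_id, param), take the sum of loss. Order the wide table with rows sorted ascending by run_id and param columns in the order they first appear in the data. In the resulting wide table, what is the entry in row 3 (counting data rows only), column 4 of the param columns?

With rows sorted ascending by run_id, row 3 is run_id=run30. param columns in first-appearance order: dropout, width, lr, wd, depth; column 4 is wd.
Long rows with run_id=run30, param=wd: 44.18 + 55.44 + 0.88 = 100.50.

100.50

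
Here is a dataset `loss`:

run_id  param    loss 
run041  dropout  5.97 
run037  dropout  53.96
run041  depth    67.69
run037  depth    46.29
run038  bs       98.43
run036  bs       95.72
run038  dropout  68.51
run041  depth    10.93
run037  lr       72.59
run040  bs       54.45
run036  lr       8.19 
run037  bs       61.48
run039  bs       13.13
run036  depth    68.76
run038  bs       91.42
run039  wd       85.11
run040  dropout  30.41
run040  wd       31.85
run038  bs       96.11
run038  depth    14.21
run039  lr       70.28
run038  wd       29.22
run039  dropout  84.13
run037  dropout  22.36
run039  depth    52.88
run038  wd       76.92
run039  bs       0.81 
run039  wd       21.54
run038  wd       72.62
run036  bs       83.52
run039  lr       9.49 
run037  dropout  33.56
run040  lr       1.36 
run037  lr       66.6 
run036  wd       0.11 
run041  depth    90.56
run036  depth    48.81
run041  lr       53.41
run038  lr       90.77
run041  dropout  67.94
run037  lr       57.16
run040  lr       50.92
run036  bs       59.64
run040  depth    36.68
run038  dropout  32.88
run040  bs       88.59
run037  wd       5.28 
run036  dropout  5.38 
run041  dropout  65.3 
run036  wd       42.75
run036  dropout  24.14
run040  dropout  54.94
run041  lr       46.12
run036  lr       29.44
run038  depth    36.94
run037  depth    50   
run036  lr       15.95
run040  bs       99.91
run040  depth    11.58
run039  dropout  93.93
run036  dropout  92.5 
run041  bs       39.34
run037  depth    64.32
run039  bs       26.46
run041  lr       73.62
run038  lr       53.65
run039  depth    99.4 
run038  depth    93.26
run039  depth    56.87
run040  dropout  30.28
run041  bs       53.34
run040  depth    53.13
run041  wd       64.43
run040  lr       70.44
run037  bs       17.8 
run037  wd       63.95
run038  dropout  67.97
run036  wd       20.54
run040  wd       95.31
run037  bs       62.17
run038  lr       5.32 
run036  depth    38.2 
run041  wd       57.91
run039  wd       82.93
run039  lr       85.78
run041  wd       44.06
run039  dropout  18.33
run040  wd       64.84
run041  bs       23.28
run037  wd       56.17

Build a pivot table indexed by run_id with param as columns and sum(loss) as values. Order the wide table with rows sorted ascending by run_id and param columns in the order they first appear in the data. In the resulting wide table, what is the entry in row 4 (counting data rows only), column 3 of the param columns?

With rows sorted ascending by run_id, row 4 is run_id=run039. param columns in first-appearance order: dropout, depth, bs, lr, wd; column 3 is bs.
Long rows with run_id=run039, param=bs: 13.13 + 0.81 + 26.46 = 40.40.

40.40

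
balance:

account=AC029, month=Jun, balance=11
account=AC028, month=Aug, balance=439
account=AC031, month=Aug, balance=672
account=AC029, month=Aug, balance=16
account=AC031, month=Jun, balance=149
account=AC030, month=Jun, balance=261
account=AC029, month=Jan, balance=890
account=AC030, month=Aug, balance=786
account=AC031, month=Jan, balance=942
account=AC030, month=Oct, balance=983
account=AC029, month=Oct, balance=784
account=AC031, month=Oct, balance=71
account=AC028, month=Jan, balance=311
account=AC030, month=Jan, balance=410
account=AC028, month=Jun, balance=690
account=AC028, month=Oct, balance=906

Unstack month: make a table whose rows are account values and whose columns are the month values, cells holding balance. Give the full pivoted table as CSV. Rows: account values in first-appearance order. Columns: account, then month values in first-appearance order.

Columns: account plus the 4 distinct month values (Jun, Aug, Jan, Oct).
For example, row AC029 column Jun takes balance=11 from the long row (AC029, Jun).

account,Jun,Aug,Jan,Oct
AC029,11,16,890,784
AC028,690,439,311,906
AC031,149,672,942,71
AC030,261,786,410,983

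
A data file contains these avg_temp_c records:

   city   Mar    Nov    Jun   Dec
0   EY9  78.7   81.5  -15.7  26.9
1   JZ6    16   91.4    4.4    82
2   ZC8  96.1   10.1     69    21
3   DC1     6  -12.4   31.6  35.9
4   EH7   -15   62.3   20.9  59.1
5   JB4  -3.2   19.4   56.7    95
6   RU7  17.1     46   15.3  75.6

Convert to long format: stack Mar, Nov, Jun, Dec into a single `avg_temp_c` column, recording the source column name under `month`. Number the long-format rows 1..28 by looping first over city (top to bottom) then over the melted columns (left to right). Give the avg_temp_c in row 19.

28 rows total (7 × 4). Row 19: index ⌊(19-1)/4⌋ = 4 into city → EH7; (19-1) mod 4 = 2 into the melted columns → Jun.
So row 19 is (EH7, Jun, 20.9); avg_temp_c = 20.9.

20.9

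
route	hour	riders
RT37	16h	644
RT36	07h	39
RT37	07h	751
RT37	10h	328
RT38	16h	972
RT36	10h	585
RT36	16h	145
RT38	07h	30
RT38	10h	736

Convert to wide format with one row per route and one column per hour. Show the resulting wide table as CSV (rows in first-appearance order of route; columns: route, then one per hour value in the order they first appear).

route,16h,07h,10h
RT37,644,751,328
RT36,145,39,585
RT38,972,30,736

Columns: route plus the 3 distinct hour values (16h, 07h, 10h).
For example, row RT37 column 16h takes riders=644 from the long row (RT37, 16h).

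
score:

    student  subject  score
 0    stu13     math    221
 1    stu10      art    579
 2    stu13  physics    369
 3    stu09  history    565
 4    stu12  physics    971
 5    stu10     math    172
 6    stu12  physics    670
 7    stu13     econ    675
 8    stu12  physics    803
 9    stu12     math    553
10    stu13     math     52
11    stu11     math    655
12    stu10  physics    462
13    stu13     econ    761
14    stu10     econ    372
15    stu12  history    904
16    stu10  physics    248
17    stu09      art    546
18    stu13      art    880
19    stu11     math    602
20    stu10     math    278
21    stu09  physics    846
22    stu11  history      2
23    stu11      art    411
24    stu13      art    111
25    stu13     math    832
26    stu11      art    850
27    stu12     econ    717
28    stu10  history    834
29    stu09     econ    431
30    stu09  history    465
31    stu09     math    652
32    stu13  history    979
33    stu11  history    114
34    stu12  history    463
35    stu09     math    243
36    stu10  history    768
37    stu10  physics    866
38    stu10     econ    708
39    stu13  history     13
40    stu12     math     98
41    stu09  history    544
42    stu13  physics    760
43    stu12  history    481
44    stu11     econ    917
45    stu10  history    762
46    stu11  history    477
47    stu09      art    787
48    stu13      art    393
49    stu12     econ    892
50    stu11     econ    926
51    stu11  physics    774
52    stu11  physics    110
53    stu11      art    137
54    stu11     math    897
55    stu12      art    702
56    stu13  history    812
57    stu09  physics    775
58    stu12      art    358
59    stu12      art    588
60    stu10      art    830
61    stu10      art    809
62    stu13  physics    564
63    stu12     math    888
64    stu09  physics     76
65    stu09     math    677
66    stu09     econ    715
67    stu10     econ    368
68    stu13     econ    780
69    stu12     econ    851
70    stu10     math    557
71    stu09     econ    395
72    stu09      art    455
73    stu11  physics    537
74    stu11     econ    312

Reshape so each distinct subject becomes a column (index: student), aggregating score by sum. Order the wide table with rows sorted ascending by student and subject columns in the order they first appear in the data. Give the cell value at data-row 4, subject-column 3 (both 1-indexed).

With rows sorted ascending by student, row 4 is student=stu12. subject columns in first-appearance order: math, art, physics, history, econ; column 3 is physics.
Long rows with student=stu12, subject=physics: 971 + 670 + 803 = 2444.

2444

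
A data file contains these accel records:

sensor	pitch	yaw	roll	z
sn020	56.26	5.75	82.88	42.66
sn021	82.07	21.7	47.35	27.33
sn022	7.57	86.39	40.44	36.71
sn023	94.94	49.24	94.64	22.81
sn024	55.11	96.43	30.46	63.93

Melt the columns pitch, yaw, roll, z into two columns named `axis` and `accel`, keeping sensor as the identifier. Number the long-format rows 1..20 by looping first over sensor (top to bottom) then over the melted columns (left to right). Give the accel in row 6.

21.7

20 rows total (5 × 4). Row 6: index ⌊(6-1)/4⌋ = 1 into sensor → sn021; (6-1) mod 4 = 1 into the melted columns → yaw.
So row 6 is (sn021, yaw, 21.7); accel = 21.7.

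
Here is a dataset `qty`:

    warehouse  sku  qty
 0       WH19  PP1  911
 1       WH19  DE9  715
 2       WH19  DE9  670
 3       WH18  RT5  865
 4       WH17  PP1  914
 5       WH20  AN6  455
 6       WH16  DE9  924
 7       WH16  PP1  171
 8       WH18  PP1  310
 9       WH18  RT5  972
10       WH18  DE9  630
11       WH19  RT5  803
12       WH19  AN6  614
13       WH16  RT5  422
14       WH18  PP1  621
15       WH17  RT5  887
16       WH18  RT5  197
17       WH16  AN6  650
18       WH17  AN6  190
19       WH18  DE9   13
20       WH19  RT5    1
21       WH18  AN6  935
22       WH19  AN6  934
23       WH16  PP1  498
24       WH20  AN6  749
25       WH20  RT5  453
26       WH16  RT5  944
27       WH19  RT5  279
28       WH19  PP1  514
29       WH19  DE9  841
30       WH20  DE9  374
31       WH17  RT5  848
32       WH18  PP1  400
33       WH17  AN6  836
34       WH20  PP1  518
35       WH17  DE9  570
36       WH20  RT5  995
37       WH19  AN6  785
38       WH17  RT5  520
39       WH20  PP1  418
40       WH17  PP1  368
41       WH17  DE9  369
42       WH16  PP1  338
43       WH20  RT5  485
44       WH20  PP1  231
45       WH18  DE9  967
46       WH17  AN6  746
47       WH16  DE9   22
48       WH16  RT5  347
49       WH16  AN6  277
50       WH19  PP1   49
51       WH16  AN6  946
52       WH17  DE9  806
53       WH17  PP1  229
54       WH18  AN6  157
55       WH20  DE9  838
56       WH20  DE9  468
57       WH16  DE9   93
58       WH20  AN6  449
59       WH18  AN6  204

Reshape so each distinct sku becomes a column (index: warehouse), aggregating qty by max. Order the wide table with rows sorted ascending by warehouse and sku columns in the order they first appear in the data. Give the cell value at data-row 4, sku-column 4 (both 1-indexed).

934

With rows sorted ascending by warehouse, row 4 is warehouse=WH19. sku columns in first-appearance order: PP1, DE9, RT5, AN6; column 4 is AN6.
Long rows with warehouse=WH19, sku=AN6: max(614, 934, 785) = 934.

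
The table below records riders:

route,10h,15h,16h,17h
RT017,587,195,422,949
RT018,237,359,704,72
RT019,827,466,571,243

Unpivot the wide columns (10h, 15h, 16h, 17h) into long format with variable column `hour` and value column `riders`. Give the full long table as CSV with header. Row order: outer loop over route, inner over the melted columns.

route,hour,riders
RT017,10h,587
RT017,15h,195
RT017,16h,422
RT017,17h,949
RT018,10h,237
RT018,15h,359
RT018,16h,704
RT018,17h,72
RT019,10h,827
RT019,15h,466
RT019,16h,571
RT019,17h,243

Each (route, column) pair becomes one row: 3 × 4 = 12 rows.
For example, (RT017, 10h) → riders=587.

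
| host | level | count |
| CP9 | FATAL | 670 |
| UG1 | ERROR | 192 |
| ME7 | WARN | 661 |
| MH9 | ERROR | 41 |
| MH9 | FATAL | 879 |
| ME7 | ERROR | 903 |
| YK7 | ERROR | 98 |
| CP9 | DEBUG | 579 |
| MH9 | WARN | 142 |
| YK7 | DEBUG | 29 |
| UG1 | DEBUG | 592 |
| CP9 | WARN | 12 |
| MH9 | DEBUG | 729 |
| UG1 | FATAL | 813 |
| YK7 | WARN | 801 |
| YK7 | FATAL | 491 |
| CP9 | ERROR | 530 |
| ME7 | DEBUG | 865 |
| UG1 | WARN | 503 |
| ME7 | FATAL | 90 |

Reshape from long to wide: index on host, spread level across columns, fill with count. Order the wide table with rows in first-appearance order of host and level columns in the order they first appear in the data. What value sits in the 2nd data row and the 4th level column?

592

With rows in first-appearance order of host, row 2 is host=UG1. level columns in first-appearance order: FATAL, ERROR, WARN, DEBUG; column 4 is DEBUG.
Long rows with host=UG1, level=DEBUG: count = 592.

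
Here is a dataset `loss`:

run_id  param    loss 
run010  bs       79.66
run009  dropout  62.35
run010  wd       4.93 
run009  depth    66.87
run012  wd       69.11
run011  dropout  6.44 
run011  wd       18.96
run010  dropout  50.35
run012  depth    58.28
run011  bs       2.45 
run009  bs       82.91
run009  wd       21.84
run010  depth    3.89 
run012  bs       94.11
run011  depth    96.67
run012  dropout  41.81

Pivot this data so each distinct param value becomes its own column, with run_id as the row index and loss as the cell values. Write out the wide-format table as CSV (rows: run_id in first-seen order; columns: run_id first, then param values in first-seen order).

Columns: run_id plus the 4 distinct param values (bs, dropout, wd, depth).
For example, row run010 column bs takes loss=79.66 from the long row (run010, bs).

run_id,bs,dropout,wd,depth
run010,79.66,50.35,4.93,3.89
run009,82.91,62.35,21.84,66.87
run012,94.11,41.81,69.11,58.28
run011,2.45,6.44,18.96,96.67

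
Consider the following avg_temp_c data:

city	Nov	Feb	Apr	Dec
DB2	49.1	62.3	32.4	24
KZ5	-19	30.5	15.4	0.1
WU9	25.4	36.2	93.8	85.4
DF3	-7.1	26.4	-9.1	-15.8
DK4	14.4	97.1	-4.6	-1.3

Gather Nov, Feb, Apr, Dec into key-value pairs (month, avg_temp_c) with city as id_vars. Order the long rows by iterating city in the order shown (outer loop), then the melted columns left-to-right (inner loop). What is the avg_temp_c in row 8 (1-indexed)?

0.1

20 rows total (5 × 4). Row 8: index ⌊(8-1)/4⌋ = 1 into city → KZ5; (8-1) mod 4 = 3 into the melted columns → Dec.
So row 8 is (KZ5, Dec, 0.1); avg_temp_c = 0.1.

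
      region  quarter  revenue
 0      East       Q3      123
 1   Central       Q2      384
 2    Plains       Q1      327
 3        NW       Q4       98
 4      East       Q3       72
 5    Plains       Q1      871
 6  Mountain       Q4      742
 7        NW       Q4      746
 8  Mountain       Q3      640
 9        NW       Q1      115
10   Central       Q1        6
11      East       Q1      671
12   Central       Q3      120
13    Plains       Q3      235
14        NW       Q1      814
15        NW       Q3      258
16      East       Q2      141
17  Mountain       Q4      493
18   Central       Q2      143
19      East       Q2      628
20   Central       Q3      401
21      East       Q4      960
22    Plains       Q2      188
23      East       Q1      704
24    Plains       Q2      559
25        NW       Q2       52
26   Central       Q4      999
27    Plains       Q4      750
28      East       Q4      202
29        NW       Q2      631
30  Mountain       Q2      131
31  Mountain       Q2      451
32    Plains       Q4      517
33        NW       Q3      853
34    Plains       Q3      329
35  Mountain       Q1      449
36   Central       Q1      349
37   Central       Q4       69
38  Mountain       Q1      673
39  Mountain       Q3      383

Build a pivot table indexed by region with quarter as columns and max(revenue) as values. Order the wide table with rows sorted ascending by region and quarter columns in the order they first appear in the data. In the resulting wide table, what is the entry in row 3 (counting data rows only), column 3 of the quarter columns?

673

With rows sorted ascending by region, row 3 is region=Mountain. quarter columns in first-appearance order: Q3, Q2, Q1, Q4; column 3 is Q1.
Long rows with region=Mountain, quarter=Q1: max(449, 673) = 673.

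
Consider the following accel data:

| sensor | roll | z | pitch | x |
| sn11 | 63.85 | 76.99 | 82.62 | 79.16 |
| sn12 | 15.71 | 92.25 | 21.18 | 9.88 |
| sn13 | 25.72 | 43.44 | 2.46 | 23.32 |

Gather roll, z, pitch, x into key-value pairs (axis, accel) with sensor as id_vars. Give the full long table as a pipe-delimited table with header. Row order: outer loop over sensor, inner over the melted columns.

| sensor | axis | accel |
| sn11 | roll | 63.85 |
| sn11 | z | 76.99 |
| sn11 | pitch | 82.62 |
| sn11 | x | 79.16 |
| sn12 | roll | 15.71 |
| sn12 | z | 92.25 |
| sn12 | pitch | 21.18 |
| sn12 | x | 9.88 |
| sn13 | roll | 25.72 |
| sn13 | z | 43.44 |
| sn13 | pitch | 2.46 |
| sn13 | x | 23.32 |

Each (sensor, column) pair becomes one row: 3 × 4 = 12 rows.
For example, (sn11, roll) → accel=63.85.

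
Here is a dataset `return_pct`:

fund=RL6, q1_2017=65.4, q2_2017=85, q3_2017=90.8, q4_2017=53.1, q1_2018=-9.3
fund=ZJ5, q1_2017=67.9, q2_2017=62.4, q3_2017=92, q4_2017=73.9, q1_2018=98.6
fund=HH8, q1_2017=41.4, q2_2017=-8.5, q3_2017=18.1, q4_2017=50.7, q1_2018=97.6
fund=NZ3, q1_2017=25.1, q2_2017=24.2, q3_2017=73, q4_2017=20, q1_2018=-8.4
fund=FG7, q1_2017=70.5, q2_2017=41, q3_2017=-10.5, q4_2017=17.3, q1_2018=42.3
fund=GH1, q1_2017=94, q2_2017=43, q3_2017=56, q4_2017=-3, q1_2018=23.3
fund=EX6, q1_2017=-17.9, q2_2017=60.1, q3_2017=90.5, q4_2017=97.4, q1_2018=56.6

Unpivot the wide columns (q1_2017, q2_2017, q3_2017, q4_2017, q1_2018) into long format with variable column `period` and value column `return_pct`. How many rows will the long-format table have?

35

7 fund values × 5 melted columns = 35 rows.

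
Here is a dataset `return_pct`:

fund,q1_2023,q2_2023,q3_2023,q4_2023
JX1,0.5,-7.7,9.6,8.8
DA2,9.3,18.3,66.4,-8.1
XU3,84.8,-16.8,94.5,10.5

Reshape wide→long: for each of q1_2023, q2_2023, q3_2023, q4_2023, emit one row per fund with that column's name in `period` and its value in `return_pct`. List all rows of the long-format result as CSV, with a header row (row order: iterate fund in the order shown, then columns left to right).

fund,period,return_pct
JX1,q1_2023,0.5
JX1,q2_2023,-7.7
JX1,q3_2023,9.6
JX1,q4_2023,8.8
DA2,q1_2023,9.3
DA2,q2_2023,18.3
DA2,q3_2023,66.4
DA2,q4_2023,-8.1
XU3,q1_2023,84.8
XU3,q2_2023,-16.8
XU3,q3_2023,94.5
XU3,q4_2023,10.5

Each (fund, column) pair becomes one row: 3 × 4 = 12 rows.
For example, (JX1, q1_2023) → return_pct=0.5.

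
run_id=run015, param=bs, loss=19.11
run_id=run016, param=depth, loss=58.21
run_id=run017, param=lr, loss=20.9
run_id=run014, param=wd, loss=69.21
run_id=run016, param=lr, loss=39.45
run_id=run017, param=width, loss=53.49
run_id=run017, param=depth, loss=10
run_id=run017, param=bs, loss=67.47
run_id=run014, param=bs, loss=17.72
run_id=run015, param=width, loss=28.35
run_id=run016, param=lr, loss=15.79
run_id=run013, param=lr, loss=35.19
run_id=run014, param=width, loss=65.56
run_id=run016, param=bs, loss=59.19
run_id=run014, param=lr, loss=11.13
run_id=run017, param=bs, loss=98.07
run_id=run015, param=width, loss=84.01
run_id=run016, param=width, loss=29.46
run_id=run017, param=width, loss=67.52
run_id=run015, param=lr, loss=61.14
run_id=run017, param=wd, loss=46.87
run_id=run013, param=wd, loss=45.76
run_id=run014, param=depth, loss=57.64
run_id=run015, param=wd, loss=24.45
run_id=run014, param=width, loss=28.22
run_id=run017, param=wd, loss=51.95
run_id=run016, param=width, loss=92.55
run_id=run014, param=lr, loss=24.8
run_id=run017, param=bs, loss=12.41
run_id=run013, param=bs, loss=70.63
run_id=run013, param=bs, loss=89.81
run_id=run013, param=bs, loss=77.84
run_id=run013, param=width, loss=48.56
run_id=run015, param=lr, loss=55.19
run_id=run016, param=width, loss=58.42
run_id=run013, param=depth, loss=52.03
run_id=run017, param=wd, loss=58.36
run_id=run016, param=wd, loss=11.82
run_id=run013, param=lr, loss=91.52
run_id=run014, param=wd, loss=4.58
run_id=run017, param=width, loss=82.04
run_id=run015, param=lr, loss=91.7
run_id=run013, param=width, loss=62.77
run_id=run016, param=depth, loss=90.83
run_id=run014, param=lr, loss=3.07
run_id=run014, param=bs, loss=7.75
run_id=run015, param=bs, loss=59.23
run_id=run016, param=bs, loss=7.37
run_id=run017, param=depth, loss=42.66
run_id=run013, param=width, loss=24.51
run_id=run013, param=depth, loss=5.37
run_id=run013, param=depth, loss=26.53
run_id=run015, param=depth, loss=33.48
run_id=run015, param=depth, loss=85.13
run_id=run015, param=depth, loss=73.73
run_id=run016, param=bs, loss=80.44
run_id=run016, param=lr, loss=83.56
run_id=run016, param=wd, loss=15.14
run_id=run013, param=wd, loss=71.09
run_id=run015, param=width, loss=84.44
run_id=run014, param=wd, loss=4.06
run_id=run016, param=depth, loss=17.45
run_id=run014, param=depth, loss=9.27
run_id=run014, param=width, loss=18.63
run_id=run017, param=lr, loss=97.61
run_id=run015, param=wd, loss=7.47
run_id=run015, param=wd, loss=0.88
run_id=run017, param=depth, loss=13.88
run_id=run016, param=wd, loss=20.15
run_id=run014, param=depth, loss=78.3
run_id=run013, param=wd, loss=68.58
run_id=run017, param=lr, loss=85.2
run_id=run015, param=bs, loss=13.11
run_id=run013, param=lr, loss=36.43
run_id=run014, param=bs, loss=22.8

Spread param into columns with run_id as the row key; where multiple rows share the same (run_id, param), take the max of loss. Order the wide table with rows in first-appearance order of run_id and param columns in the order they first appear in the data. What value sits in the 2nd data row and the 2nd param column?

90.83

With rows in first-appearance order of run_id, row 2 is run_id=run016. param columns in first-appearance order: bs, depth, lr, wd, width; column 2 is depth.
Long rows with run_id=run016, param=depth: max(58.21, 90.83, 17.45) = 90.83.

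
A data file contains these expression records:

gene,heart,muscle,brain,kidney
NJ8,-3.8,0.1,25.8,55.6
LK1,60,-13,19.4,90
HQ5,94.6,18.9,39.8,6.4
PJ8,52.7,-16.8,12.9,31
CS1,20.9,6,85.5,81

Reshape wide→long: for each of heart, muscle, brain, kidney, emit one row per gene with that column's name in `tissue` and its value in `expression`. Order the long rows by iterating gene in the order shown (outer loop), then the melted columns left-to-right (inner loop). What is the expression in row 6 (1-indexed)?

20 rows total (5 × 4). Row 6: index ⌊(6-1)/4⌋ = 1 into gene → LK1; (6-1) mod 4 = 1 into the melted columns → muscle.
So row 6 is (LK1, muscle, -13); expression = -13.

-13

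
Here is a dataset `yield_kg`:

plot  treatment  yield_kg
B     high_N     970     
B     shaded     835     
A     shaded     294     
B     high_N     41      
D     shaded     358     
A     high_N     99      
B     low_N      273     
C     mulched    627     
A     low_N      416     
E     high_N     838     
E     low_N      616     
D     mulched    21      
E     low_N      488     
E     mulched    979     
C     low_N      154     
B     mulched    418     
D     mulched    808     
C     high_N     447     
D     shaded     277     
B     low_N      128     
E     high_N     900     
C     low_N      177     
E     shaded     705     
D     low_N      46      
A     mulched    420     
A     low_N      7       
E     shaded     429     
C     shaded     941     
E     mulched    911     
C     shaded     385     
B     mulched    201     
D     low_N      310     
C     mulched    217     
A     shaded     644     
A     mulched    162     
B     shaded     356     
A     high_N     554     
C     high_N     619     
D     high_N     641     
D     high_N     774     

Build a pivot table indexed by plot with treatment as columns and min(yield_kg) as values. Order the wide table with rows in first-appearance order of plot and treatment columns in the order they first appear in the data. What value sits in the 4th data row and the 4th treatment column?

217

With rows in first-appearance order of plot, row 4 is plot=C. treatment columns in first-appearance order: high_N, shaded, low_N, mulched; column 4 is mulched.
Long rows with plot=C, treatment=mulched: min(627, 217) = 217.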